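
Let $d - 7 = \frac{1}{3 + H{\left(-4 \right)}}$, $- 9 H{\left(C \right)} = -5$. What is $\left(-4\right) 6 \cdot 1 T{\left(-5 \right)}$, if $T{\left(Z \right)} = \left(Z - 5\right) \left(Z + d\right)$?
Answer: $\frac{1095}{2} \approx 547.5$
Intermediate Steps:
$H{\left(C \right)} = \frac{5}{9}$ ($H{\left(C \right)} = \left(- \frac{1}{9}\right) \left(-5\right) = \frac{5}{9}$)
$d = \frac{233}{32}$ ($d = 7 + \frac{1}{3 + \frac{5}{9}} = 7 + \frac{1}{\frac{32}{9}} = 7 + \frac{9}{32} = \frac{233}{32} \approx 7.2813$)
$T{\left(Z \right)} = \left(-5 + Z\right) \left(\frac{233}{32} + Z\right)$ ($T{\left(Z \right)} = \left(Z - 5\right) \left(Z + \frac{233}{32}\right) = \left(-5 + Z\right) \left(\frac{233}{32} + Z\right)$)
$\left(-4\right) 6 \cdot 1 T{\left(-5 \right)} = \left(-4\right) 6 \cdot 1 \left(- \frac{1165}{32} + \left(-5\right)^{2} + \frac{73}{32} \left(-5\right)\right) = \left(-24\right) 1 \left(- \frac{1165}{32} + 25 - \frac{365}{32}\right) = \left(-24\right) \left(- \frac{365}{16}\right) = \frac{1095}{2}$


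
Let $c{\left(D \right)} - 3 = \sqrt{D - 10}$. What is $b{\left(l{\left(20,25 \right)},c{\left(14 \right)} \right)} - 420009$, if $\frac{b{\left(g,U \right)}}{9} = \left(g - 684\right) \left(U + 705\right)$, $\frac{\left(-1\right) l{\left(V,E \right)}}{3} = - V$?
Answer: $-4407369$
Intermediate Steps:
$c{\left(D \right)} = 3 + \sqrt{-10 + D}$ ($c{\left(D \right)} = 3 + \sqrt{D - 10} = 3 + \sqrt{-10 + D}$)
$l{\left(V,E \right)} = 3 V$ ($l{\left(V,E \right)} = - 3 \left(- V\right) = 3 V$)
$b{\left(g,U \right)} = 9 \left(-684 + g\right) \left(705 + U\right)$ ($b{\left(g,U \right)} = 9 \left(g - 684\right) \left(U + 705\right) = 9 \left(-684 + g\right) \left(705 + U\right)$)
$b{\left(l{\left(20,25 \right)},c{\left(14 \right)} \right)} - 420009 = \left(-4339980 - 6156 \left(3 + \sqrt{-10 + 14}\right) + 6345 \cdot 3 \cdot 20 + 9 \left(3 + \sqrt{-10 + 14}\right) 3 \cdot 20\right) - 420009 = \left(-4339980 - 6156 \left(3 + \sqrt{4}\right) + 6345 \cdot 60 + 9 \left(3 + \sqrt{4}\right) 60\right) - 420009 = \left(-4339980 - 6156 \left(3 + 2\right) + 380700 + 9 \left(3 + 2\right) 60\right) - 420009 = \left(-4339980 - 30780 + 380700 + 9 \cdot 5 \cdot 60\right) - 420009 = \left(-4339980 - 30780 + 380700 + 2700\right) - 420009 = -3987360 - 420009 = -4407369$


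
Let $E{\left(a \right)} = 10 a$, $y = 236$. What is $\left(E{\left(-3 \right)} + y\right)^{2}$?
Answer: $42436$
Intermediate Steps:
$\left(E{\left(-3 \right)} + y\right)^{2} = \left(10 \left(-3\right) + 236\right)^{2} = \left(-30 + 236\right)^{2} = 206^{2} = 42436$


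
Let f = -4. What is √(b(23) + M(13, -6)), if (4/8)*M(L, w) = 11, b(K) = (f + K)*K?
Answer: 3*√51 ≈ 21.424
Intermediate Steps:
b(K) = K*(-4 + K) (b(K) = (-4 + K)*K = K*(-4 + K))
M(L, w) = 22 (M(L, w) = 2*11 = 22)
√(b(23) + M(13, -6)) = √(23*(-4 + 23) + 22) = √(23*19 + 22) = √(437 + 22) = √459 = 3*√51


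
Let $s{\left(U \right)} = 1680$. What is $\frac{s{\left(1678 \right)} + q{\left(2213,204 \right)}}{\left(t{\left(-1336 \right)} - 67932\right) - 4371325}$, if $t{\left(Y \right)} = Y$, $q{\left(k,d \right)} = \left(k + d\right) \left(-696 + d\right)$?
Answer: $\frac{1187484}{4440593} \approx 0.26742$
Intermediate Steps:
$q{\left(k,d \right)} = \left(-696 + d\right) \left(d + k\right)$ ($q{\left(k,d \right)} = \left(d + k\right) \left(-696 + d\right) = \left(-696 + d\right) \left(d + k\right)$)
$\frac{s{\left(1678 \right)} + q{\left(2213,204 \right)}}{\left(t{\left(-1336 \right)} - 67932\right) - 4371325} = \frac{1680 + \left(204^{2} - 141984 - 1540248 + 204 \cdot 2213\right)}{\left(-1336 - 67932\right) - 4371325} = \frac{1680 + \left(41616 - 141984 - 1540248 + 451452\right)}{-69268 - 4371325} = \frac{1680 - 1189164}{-4440593} = \left(-1187484\right) \left(- \frac{1}{4440593}\right) = \frac{1187484}{4440593}$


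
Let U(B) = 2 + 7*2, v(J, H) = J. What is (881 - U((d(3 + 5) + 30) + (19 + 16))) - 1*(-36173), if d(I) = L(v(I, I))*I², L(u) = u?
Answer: 37038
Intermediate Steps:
d(I) = I³ (d(I) = I*I² = I³)
U(B) = 16 (U(B) = 2 + 14 = 16)
(881 - U((d(3 + 5) + 30) + (19 + 16))) - 1*(-36173) = (881 - 1*16) - 1*(-36173) = (881 - 16) + 36173 = 865 + 36173 = 37038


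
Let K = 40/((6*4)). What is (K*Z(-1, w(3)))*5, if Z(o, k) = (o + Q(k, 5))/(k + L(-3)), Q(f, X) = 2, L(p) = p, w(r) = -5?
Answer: -25/24 ≈ -1.0417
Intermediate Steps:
Z(o, k) = (2 + o)/(-3 + k) (Z(o, k) = (o + 2)/(k - 3) = (2 + o)/(-3 + k))
K = 5/3 (K = 40/24 = 40*(1/24) = 5/3 ≈ 1.6667)
(K*Z(-1, w(3)))*5 = (5*((2 - 1)/(-3 - 5))/3)*5 = (5*(1/(-8))/3)*5 = (5*(-⅛*1)/3)*5 = ((5/3)*(-⅛))*5 = -5/24*5 = -25/24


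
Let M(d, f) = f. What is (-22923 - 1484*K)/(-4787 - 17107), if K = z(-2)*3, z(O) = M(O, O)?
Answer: 4673/7298 ≈ 0.64031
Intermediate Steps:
z(O) = O
K = -6 (K = -2*3 = -6)
(-22923 - 1484*K)/(-4787 - 17107) = (-22923 - 1484*(-6))/(-4787 - 17107) = (-22923 + 8904)/(-21894) = -14019*(-1/21894) = 4673/7298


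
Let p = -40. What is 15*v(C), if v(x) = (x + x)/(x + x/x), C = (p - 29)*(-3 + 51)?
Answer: 99360/3311 ≈ 30.009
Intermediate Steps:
C = -3312 (C = (-40 - 29)*(-3 + 51) = -69*48 = -3312)
v(x) = 2*x/(1 + x) (v(x) = (2*x)/(x + 1) = (2*x)/(1 + x) = 2*x/(1 + x))
15*v(C) = 15*(2*(-3312)/(1 - 3312)) = 15*(2*(-3312)/(-3311)) = 15*(2*(-3312)*(-1/3311)) = 15*(6624/3311) = 99360/3311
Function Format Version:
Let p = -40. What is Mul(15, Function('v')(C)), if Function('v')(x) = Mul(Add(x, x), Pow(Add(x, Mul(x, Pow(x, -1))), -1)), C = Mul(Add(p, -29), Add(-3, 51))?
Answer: Rational(99360, 3311) ≈ 30.009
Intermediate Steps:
C = -3312 (C = Mul(Add(-40, -29), Add(-3, 51)) = Mul(-69, 48) = -3312)
Function('v')(x) = Mul(2, x, Pow(Add(1, x), -1)) (Function('v')(x) = Mul(Mul(2, x), Pow(Add(x, 1), -1)) = Mul(Mul(2, x), Pow(Add(1, x), -1)) = Mul(2, x, Pow(Add(1, x), -1)))
Mul(15, Function('v')(C)) = Mul(15, Mul(2, -3312, Pow(Add(1, -3312), -1))) = Mul(15, Mul(2, -3312, Pow(-3311, -1))) = Mul(15, Mul(2, -3312, Rational(-1, 3311))) = Mul(15, Rational(6624, 3311)) = Rational(99360, 3311)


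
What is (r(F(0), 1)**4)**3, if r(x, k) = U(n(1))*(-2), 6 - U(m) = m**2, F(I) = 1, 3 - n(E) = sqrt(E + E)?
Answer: 74071329803997184 - 52376330291281920*sqrt(2) ≈ 1.3159e+10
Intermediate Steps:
n(E) = 3 - sqrt(2)*sqrt(E) (n(E) = 3 - sqrt(E + E) = 3 - sqrt(2*E) = 3 - sqrt(2)*sqrt(E))
U(m) = 6 - m**2
r(x, k) = -12 + 2*(3 - sqrt(2))**2 (r(x, k) = (6 - (3 - sqrt(2)*sqrt(1))**2)*(-2) = (6 - (3 - 1*sqrt(2)*1)**2)*(-2) = (6 - (3 - sqrt(2))**2)*(-2) = -12 + 2*(3 - sqrt(2))**2)
(r(F(0), 1)**4)**3 = ((10 - 12*sqrt(2))**4)**3 = (10 - 12*sqrt(2))**12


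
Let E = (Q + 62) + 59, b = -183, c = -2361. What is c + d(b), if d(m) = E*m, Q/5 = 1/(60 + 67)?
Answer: -3112923/127 ≈ -24511.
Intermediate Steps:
Q = 5/127 (Q = 5/(60 + 67) = 5/127 ≈ 0.039370)
E = 15372/127 (E = (5/127 + 62) + 59 = 7879/127 + 59 = 15372/127 ≈ 121.04)
d(m) = 15372*m/127
c + d(b) = -2361 + (15372/127)*(-183) = -2361 - 2813076/127 = -3112923/127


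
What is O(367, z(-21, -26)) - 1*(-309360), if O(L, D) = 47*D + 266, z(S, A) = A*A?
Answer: 341398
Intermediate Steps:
z(S, A) = A²
O(L, D) = 266 + 47*D
O(367, z(-21, -26)) - 1*(-309360) = (266 + 47*(-26)²) - 1*(-309360) = (266 + 47*676) + 309360 = (266 + 31772) + 309360 = 32038 + 309360 = 341398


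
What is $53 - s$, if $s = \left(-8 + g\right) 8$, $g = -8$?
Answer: $181$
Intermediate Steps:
$s = -128$ ($s = \left(-8 - 8\right) 8 = \left(-16\right) 8 = -128$)
$53 - s = 53 - -128 = 53 + 128 = 181$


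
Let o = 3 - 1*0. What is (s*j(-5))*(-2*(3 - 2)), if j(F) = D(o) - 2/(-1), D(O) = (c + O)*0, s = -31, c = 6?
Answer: 124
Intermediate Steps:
o = 3 (o = 3 + 0 = 3)
D(O) = 0 (D(O) = (6 + O)*0 = 0)
j(F) = 2 (j(F) = 0 - 2/(-1) = 0 - 2*(-1) = 0 + 2 = 2)
(s*j(-5))*(-2*(3 - 2)) = (-31*2)*(-2*(3 - 2)) = -(-124) = -62*(-2) = 124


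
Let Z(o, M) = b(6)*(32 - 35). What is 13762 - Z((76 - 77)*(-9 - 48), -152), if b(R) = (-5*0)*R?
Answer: 13762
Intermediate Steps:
b(R) = 0 (b(R) = 0*R = 0)
Z(o, M) = 0 (Z(o, M) = 0*(32 - 35) = 0*(-3) = 0)
13762 - Z((76 - 77)*(-9 - 48), -152) = 13762 - 1*0 = 13762 + 0 = 13762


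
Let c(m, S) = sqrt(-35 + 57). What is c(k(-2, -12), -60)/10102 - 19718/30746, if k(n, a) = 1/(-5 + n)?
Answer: -9859/15373 + sqrt(22)/10102 ≈ -0.64085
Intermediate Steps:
c(m, S) = sqrt(22)
c(k(-2, -12), -60)/10102 - 19718/30746 = sqrt(22)/10102 - 19718/30746 = sqrt(22)*(1/10102) - 19718*1/30746 = sqrt(22)/10102 - 9859/15373 = -9859/15373 + sqrt(22)/10102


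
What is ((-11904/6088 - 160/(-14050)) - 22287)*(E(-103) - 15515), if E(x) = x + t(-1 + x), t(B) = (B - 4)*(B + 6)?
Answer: 119967520805166/1069205 ≈ 1.1220e+8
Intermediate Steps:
t(B) = (-4 + B)*(6 + B)
E(x) = -26 + (-1 + x)² + 3*x (E(x) = x + (-24 + (-1 + x)² + 2*(-1 + x)) = x + (-24 + (-1 + x)² + (-2 + 2*x)) = x + (-26 + (-1 + x)² + 2*x) = -26 + (-1 + x)² + 3*x)
((-11904/6088 - 160/(-14050)) - 22287)*(E(-103) - 15515) = ((-11904/6088 - 160/(-14050)) - 22287)*((-25 - 103 + (-103)²) - 15515) = ((-11904*1/6088 - 160*(-1/14050)) - 22287)*((-25 - 103 + 10609) - 15515) = ((-1488/761 + 16/1405) - 22287)*(10481 - 15515) = (-2078464/1069205 - 22287)*(-5034) = -23831450299/1069205*(-5034) = 119967520805166/1069205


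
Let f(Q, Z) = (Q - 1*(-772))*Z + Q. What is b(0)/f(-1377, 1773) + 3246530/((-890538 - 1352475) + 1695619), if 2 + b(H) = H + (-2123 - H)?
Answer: -1742873181005/293962073274 ≈ -5.9289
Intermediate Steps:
f(Q, Z) = Q + Z*(772 + Q) (f(Q, Z) = (Q + 772)*Z + Q = (772 + Q)*Z + Q = Z*(772 + Q) + Q = Q + Z*(772 + Q))
b(H) = -2125 (b(H) = -2 + (H + (-2123 - H)) = -2 - 2123 = -2125)
b(0)/f(-1377, 1773) + 3246530/((-890538 - 1352475) + 1695619) = -2125/(-1377 + 772*1773 - 1377*1773) + 3246530/((-890538 - 1352475) + 1695619) = -2125/(-1377 + 1368756 - 2441421) + 3246530/(-2243013 + 1695619) = -2125/(-1074042) + 3246530/(-547394) = -2125*(-1/1074042) + 3246530*(-1/547394) = 2125/1074042 - 1623265/273697 = -1742873181005/293962073274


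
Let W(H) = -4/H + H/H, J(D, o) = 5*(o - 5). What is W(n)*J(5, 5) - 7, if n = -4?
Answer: -7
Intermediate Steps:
J(D, o) = -25 + 5*o (J(D, o) = 5*(-5 + o) = -25 + 5*o)
W(H) = 1 - 4/H (W(H) = -4/H + 1 = 1 - 4/H)
W(n)*J(5, 5) - 7 = ((-4 - 4)/(-4))*(-25 + 5*5) - 7 = (-¼*(-8))*(-25 + 25) - 7 = 2*0 - 7 = 0 - 7 = -7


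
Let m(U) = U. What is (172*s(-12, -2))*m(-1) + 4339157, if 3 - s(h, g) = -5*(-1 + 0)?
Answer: 4339501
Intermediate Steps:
s(h, g) = -2 (s(h, g) = 3 - (-5)*(-1 + 0) = 3 - (-5)*(-1) = 3 - 1*5 = 3 - 5 = -2)
(172*s(-12, -2))*m(-1) + 4339157 = (172*(-2))*(-1) + 4339157 = -344*(-1) + 4339157 = 344 + 4339157 = 4339501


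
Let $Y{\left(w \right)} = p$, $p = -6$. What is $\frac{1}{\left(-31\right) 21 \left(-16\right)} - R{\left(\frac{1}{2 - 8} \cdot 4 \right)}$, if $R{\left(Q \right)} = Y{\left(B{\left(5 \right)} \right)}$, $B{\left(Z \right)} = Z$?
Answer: $\frac{62497}{10416} \approx 6.0001$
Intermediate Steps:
$Y{\left(w \right)} = -6$
$R{\left(Q \right)} = -6$
$\frac{1}{\left(-31\right) 21 \left(-16\right)} - R{\left(\frac{1}{2 - 8} \cdot 4 \right)} = \frac{1}{\left(-31\right) 21 \left(-16\right)} - -6 = \frac{1}{\left(-651\right) \left(-16\right)} + 6 = \frac{1}{10416} + 6 = \frac{62497}{10416}$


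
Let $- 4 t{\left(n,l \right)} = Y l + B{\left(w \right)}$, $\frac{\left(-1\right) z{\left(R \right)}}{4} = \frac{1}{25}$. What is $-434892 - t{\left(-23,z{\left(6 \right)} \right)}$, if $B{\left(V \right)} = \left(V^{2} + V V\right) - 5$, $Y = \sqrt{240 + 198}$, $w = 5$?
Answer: $- \frac{1739523}{4} - \frac{\sqrt{438}}{25} \approx -4.3488 \cdot 10^{5}$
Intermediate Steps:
$Y = \sqrt{438} \approx 20.928$
$B{\left(V \right)} = -5 + 2 V^{2}$ ($B{\left(V \right)} = \left(V^{2} + V^{2}\right) - 5 = 2 V^{2} - 5 = -5 + 2 V^{2}$)
$z{\left(R \right)} = - \frac{4}{25}$
$t{\left(n,l \right)} = - \frac{45}{4} - \frac{l \sqrt{438}}{4}$ ($t{\left(n,l \right)} = - \frac{\sqrt{438} l - \left(5 - 2 \cdot 5^{2}\right)}{4} = - \frac{l \sqrt{438} + \left(-5 + 2 \cdot 25\right)}{4} = - \frac{l \sqrt{438} + \left(-5 + 50\right)}{4} = - \frac{l \sqrt{438} + 45}{4} = - \frac{45 + l \sqrt{438}}{4} = - \frac{45}{4} - \frac{l \sqrt{438}}{4}$)
$-434892 - t{\left(-23,z{\left(6 \right)} \right)} = -434892 - \left(- \frac{45}{4} - - \frac{\sqrt{438}}{25}\right) = -434892 - \left(- \frac{45}{4} + \frac{\sqrt{438}}{25}\right) = -434892 + \left(\frac{45}{4} - \frac{\sqrt{438}}{25}\right) = - \frac{1739523}{4} - \frac{\sqrt{438}}{25}$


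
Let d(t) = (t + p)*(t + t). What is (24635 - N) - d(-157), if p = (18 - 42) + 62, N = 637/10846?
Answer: -138081063/10846 ≈ -12731.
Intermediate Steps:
N = 637/10846 (N = 637*(1/10846) = 637/10846 ≈ 0.058731)
p = 38 (p = -24 + 62 = 38)
d(t) = 2*t*(38 + t) (d(t) = (t + 38)*(t + t) = (38 + t)*(2*t) = 2*t*(38 + t))
(24635 - N) - d(-157) = (24635 - 1*637/10846) - 2*(-157)*(38 - 157) = (24635 - 637/10846) - 2*(-157)*(-119) = 267190573/10846 - 1*37366 = 267190573/10846 - 37366 = -138081063/10846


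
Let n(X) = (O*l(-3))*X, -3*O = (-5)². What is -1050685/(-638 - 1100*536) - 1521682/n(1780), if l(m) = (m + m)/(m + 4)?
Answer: -201160893829/13132795500 ≈ -15.317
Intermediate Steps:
l(m) = 2*m/(4 + m) (l(m) = (2*m)/(4 + m) = 2*m/(4 + m))
O = -25/3 (O = -⅓*(-5)² = -⅓*25 = -25/3 ≈ -8.3333)
n(X) = 50*X (n(X) = (-50*(-3)/(3*(4 - 3)))*X = (-50*(-3)/(3*1))*X = (-50*(-3)/3)*X = (-25/3*(-6))*X = 50*X)
-1050685/(-638 - 1100*536) - 1521682/n(1780) = -1050685/(-638 - 1100*536) - 1521682/(50*1780) = -1050685/(-638 - 589600) - 1521682/89000 = -1050685/(-590238) - 1521682*1/89000 = -1050685*(-1/590238) - 760841/44500 = 1050685/590238 - 760841/44500 = -201160893829/13132795500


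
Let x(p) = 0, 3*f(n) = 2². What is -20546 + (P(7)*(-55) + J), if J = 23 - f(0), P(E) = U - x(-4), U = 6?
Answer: -62563/3 ≈ -20854.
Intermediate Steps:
f(n) = 4/3 (f(n) = (⅓)*2² = (⅓)*4 = 4/3)
P(E) = 6 (P(E) = 6 - 1*0 = 6 + 0 = 6)
J = 65/3 (J = 23 - 1*4/3 = 23 - 4/3 = 65/3 ≈ 21.667)
-20546 + (P(7)*(-55) + J) = -20546 + (6*(-55) + 65/3) = -20546 + (-330 + 65/3) = -20546 - 925/3 = -62563/3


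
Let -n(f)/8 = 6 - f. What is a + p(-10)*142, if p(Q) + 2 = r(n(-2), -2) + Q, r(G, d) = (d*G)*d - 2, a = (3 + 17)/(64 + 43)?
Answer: -4102360/107 ≈ -38340.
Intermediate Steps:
n(f) = -48 + 8*f (n(f) = -8*(6 - f) = -48 + 8*f)
a = 20/107 ≈ 0.18692
r(G, d) = -2 + G*d**2 (r(G, d) = (G*d)*d - 2 = G*d**2 - 2 = -2 + G*d**2)
p(Q) = -260 + Q (p(Q) = -2 + ((-2 + (-48 + 8*(-2))*(-2)**2) + Q) = -2 + ((-2 + (-48 - 16)*4) + Q) = -2 + ((-2 - 64*4) + Q) = -2 + ((-2 - 256) + Q) = -2 + (-258 + Q) = -260 + Q)
a + p(-10)*142 = 20/107 + (-260 - 10)*142 = 20/107 - 270*142 = 20/107 - 38340 = -4102360/107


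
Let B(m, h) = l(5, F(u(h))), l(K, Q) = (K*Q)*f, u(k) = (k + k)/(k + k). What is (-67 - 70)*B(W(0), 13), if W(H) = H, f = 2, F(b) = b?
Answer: -1370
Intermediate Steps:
u(k) = 1 (u(k) = (2*k)/((2*k)) = (2*k)*(1/(2*k)) = 1)
l(K, Q) = 2*K*Q (l(K, Q) = (K*Q)*2 = 2*K*Q)
B(m, h) = 10 (B(m, h) = 2*5*1 = 10)
(-67 - 70)*B(W(0), 13) = (-67 - 70)*10 = -137*10 = -1370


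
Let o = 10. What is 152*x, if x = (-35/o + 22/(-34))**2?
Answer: 755478/289 ≈ 2614.1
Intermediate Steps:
x = 19881/1156 (x = (-35/10 + 22/(-34))**2 = (-35*1/10 + 22*(-1/34))**2 = (-7/2 - 11/17)**2 = (-141/34)**2 = 19881/1156 ≈ 17.198)
152*x = 152*(19881/1156) = 755478/289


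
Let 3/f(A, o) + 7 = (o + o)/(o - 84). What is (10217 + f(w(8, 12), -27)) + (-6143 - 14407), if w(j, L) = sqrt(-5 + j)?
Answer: -2490364/241 ≈ -10333.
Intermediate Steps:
f(A, o) = 3/(-7 + 2*o/(-84 + o)) (f(A, o) = 3/(-7 + (o + o)/(o - 84)) = 3/(-7 + (2*o)/(-84 + o)) = 3/(-7 + 2*o/(-84 + o)))
(10217 + f(w(8, 12), -27)) + (-6143 - 14407) = (10217 + 3*(84 - 1*(-27))/(-588 + 5*(-27))) + (-6143 - 14407) = (10217 + 3*(84 + 27)/(-588 - 135)) - 20550 = (10217 + 3*111/(-723)) - 20550 = (10217 + 3*(-1/723)*111) - 20550 = (10217 - 111/241) - 20550 = 2462186/241 - 20550 = -2490364/241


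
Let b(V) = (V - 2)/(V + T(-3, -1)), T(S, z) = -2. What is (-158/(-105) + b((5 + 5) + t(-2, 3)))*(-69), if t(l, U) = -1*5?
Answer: -6049/35 ≈ -172.83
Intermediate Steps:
t(l, U) = -5
b(V) = 1 (b(V) = (V - 2)/(V - 2) = (-2 + V)/(-2 + V) = 1)
(-158/(-105) + b((5 + 5) + t(-2, 3)))*(-69) = (-158/(-105) + 1)*(-69) = (-158*(-1/105) + 1)*(-69) = (158/105 + 1)*(-69) = (263/105)*(-69) = -6049/35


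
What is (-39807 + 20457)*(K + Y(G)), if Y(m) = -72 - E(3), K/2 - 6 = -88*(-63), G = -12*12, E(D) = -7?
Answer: -213527250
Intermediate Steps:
G = -144
K = 11100 (K = 12 + 2*(-88*(-63)) = 12 + 2*5544 = 12 + 11088 = 11100)
Y(m) = -65 (Y(m) = -72 - 1*(-7) = -72 + 7 = -65)
(-39807 + 20457)*(K + Y(G)) = (-39807 + 20457)*(11100 - 65) = -19350*11035 = -213527250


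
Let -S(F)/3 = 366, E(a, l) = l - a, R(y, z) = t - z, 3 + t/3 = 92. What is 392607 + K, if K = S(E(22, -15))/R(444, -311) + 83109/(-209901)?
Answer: 7938648898991/20220463 ≈ 3.9260e+5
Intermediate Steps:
t = 267 (t = -9 + 3*92 = -9 + 276 = 267)
R(y, z) = 267 - z
S(F) = -1098 (S(F) = -3*366 = -1098)
K = -46418050/20220463 (K = -1098/(267 - 1*(-311)) + 83109/(-209901) = -1098/(267 + 311) + 83109*(-1/209901) = -1098/578 - 27703/69967 = -1098*1/578 - 27703/69967 = -549/289 - 27703/69967 = -46418050/20220463 ≈ -2.2956)
392607 + K = 392607 - 46418050/20220463 = 7938648898991/20220463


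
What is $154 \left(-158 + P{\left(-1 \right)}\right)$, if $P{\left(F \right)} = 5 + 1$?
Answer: $-23408$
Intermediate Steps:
$P{\left(F \right)} = 6$
$154 \left(-158 + P{\left(-1 \right)}\right) = 154 \left(-158 + 6\right) = 154 \left(-152\right) = -23408$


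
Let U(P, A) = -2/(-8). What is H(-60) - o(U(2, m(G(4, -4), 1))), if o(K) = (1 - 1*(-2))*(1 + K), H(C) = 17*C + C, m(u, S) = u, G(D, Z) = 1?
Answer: -4335/4 ≈ -1083.8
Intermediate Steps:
U(P, A) = 1/4 (U(P, A) = -2*(-1/8) = 1/4)
H(C) = 18*C
o(K) = 3 + 3*K (o(K) = (1 + 2)*(1 + K) = 3*(1 + K) = 3 + 3*K)
H(-60) - o(U(2, m(G(4, -4), 1))) = 18*(-60) - (3 + 3*(1/4)) = -1080 - (3 + 3/4) = -1080 - 1*15/4 = -1080 - 15/4 = -4335/4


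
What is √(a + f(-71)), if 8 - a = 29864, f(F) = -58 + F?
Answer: I*√29985 ≈ 173.16*I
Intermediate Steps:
a = -29856 (a = 8 - 1*29864 = 8 - 29864 = -29856)
√(a + f(-71)) = √(-29856 + (-58 - 71)) = √(-29856 - 129) = √(-29985) = I*√29985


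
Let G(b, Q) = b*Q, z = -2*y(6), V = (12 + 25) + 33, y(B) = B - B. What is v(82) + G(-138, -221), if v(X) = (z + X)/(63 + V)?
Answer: 4056316/133 ≈ 30499.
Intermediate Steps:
y(B) = 0
V = 70 (V = 37 + 33 = 70)
z = 0 (z = -2*0 = 0)
v(X) = X/133 (v(X) = (0 + X)/(63 + 70) = X/133)
G(b, Q) = Q*b
v(82) + G(-138, -221) = (1/133)*82 - 221*(-138) = 82/133 + 30498 = 4056316/133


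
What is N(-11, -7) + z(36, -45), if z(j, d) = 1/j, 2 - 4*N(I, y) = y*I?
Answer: -337/18 ≈ -18.722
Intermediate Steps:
N(I, y) = ½ - I*y/4 (N(I, y) = ½ - y*I/4 = ½ - I*y/4)
N(-11, -7) + z(36, -45) = (½ - ¼*(-11)*(-7)) + 1/36 = (½ - 77/4) + 1/36 = -75/4 + 1/36 = -337/18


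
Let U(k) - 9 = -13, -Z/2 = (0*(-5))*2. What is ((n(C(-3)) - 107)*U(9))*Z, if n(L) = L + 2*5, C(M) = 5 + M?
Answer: 0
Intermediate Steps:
Z = 0 (Z = -2*0*(-5)*2 = -0*2 = -2*0 = 0)
n(L) = 10 + L (n(L) = L + 10 = 10 + L)
U(k) = -4 (U(k) = 9 - 13 = -4)
((n(C(-3)) - 107)*U(9))*Z = (((10 + (5 - 3)) - 107)*(-4))*0 = (((10 + 2) - 107)*(-4))*0 = ((12 - 107)*(-4))*0 = -95*(-4)*0 = 380*0 = 0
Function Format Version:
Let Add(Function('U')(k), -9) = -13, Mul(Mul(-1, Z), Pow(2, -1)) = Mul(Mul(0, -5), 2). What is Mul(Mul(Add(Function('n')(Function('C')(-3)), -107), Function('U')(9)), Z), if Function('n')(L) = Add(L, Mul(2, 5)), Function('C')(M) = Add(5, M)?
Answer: 0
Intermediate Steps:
Z = 0 (Z = Mul(-2, Mul(Mul(0, -5), 2)) = Mul(-2, Mul(0, 2)) = Mul(-2, 0) = 0)
Function('n')(L) = Add(10, L) (Function('n')(L) = Add(L, 10) = Add(10, L))
Function('U')(k) = -4 (Function('U')(k) = Add(9, -13) = -4)
Mul(Mul(Add(Function('n')(Function('C')(-3)), -107), Function('U')(9)), Z) = Mul(Mul(Add(Add(10, Add(5, -3)), -107), -4), 0) = Mul(Mul(Add(Add(10, 2), -107), -4), 0) = Mul(Mul(Add(12, -107), -4), 0) = Mul(Mul(-95, -4), 0) = Mul(380, 0) = 0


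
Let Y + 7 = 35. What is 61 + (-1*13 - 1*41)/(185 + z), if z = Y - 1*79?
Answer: 4060/67 ≈ 60.597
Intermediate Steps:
Y = 28 (Y = -7 + 35 = 28)
z = -51 (z = 28 - 1*79 = 28 - 79 = -51)
61 + (-1*13 - 1*41)/(185 + z) = 61 + (-1*13 - 1*41)/(185 - 51) = 61 + (-13 - 41)/134 = 61 - 54*1/134 = 61 - 27/67 = 4060/67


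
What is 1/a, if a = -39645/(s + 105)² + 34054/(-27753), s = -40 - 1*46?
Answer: -10018833/1112561179 ≈ -0.0090052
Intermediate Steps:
s = -86 (s = -40 - 46 = -86)
a = -1112561179/10018833 (a = -39645/(-86 + 105)² + 34054/(-27753) = -39645/(19²) + 34054*(-1/27753) = -39645/361 - 34054/27753 = -1112561179/10018833 ≈ -111.05)
1/a = 1/(-1112561179/10018833) = -10018833/1112561179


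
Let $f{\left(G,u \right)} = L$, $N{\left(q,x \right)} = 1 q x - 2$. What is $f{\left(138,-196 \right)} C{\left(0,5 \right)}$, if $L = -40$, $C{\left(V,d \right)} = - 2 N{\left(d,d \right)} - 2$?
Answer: $1920$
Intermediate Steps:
$N{\left(q,x \right)} = -2 + q x$ ($N{\left(q,x \right)} = q x - 2 = -2 + q x$)
$C{\left(V,d \right)} = 2 - 2 d^{2}$ ($C{\left(V,d \right)} = - 2 \left(-2 + d d\right) - 2 = - 2 \left(-2 + d^{2}\right) - 2 = \left(4 - 2 d^{2}\right) - 2 = 2 - 2 d^{2}$)
$f{\left(G,u \right)} = -40$
$f{\left(138,-196 \right)} C{\left(0,5 \right)} = - 40 \left(2 - 2 \cdot 5^{2}\right) = - 40 \left(2 - 50\right) = \left(-40\right) \left(-48\right) = 1920$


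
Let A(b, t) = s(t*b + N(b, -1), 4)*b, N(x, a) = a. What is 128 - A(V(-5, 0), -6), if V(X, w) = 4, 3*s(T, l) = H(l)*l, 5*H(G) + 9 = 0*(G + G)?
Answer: 688/5 ≈ 137.60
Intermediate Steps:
H(G) = -9/5 (H(G) = -9/5 + (0*(G + G))/5 = -9/5 + (0*(2*G))/5 = -9/5 + (1/5)*0 = -9/5 + 0 = -9/5)
s(T, l) = -3*l/5 (s(T, l) = (-9*l/5)/3 = -3*l/5)
A(b, t) = -12*b/5 (A(b, t) = (-3/5*4)*b = -12*b/5)
128 - A(V(-5, 0), -6) = 128 - (-12)*4/5 = 128 - 1*(-48/5) = 128 + 48/5 = 688/5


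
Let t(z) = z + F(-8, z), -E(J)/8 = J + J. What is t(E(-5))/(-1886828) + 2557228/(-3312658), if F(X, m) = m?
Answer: -603197427258/781301983603 ≈ -0.77204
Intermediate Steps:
E(J) = -16*J (E(J) = -8*(J + J) = -16*J)
t(z) = 2*z (t(z) = z + z = 2*z)
t(E(-5))/(-1886828) + 2557228/(-3312658) = (2*(-16*(-5)))/(-1886828) + 2557228/(-3312658) = (2*80)*(-1/1886828) + 2557228*(-1/3312658) = 160*(-1/1886828) - 1278614/1656329 = -40/471707 - 1278614/1656329 = -603197427258/781301983603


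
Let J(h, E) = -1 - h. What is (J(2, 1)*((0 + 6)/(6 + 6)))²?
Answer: 9/4 ≈ 2.2500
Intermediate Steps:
(J(2, 1)*((0 + 6)/(6 + 6)))² = ((-1 - 1*2)*((0 + 6)/(6 + 6)))² = ((-1 - 2)*(6/12))² = (-18/12)² = (-3*½)² = (-3/2)² = 9/4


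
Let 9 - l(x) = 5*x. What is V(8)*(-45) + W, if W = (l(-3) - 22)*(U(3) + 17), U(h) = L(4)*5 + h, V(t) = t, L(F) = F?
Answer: -280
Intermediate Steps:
U(h) = 20 + h (U(h) = 4*5 + h = 20 + h)
l(x) = 9 - 5*x
W = 80 (W = ((9 - 5*(-3)) - 22)*((20 + 3) + 17) = ((9 + 15) - 22)*(23 + 17) = (24 - 22)*40 = 2*40 = 80)
V(8)*(-45) + W = 8*(-45) + 80 = -360 + 80 = -280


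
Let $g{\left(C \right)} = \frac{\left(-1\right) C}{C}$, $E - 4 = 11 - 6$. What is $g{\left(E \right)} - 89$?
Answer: $-90$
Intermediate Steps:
$E = 9$ ($E = 4 + \left(11 - 6\right) = 4 + 5 = 9$)
$g{\left(C \right)} = -1$
$g{\left(E \right)} - 89 = -1 - 89 = -90$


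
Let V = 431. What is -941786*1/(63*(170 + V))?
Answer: -941786/37863 ≈ -24.874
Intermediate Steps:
-941786*1/(63*(170 + V)) = -941786*1/(63*(170 + 431)) = -941786/(63*601) = -941786/37863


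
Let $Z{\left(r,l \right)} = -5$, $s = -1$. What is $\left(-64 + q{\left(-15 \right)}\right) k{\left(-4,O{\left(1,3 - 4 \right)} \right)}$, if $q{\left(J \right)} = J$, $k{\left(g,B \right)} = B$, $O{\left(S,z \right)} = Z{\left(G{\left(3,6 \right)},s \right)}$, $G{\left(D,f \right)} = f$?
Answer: $395$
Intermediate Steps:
$O{\left(S,z \right)} = -5$
$\left(-64 + q{\left(-15 \right)}\right) k{\left(-4,O{\left(1,3 - 4 \right)} \right)} = \left(-64 - 15\right) \left(-5\right) = \left(-79\right) \left(-5\right) = 395$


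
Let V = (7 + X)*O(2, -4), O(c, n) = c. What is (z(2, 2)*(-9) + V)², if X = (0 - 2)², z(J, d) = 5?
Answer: 529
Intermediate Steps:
X = 4 (X = (-2)² = 4)
V = 22 (V = (7 + 4)*2 = 11*2 = 22)
(z(2, 2)*(-9) + V)² = (5*(-9) + 22)² = (-45 + 22)² = (-23)² = 529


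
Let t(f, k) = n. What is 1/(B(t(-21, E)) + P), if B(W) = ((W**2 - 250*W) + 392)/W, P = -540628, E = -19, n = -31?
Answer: -31/16768571 ≈ -1.8487e-6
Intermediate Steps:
t(f, k) = -31
B(W) = (392 + W**2 - 250*W)/W
1/(B(t(-21, E)) + P) = 1/((-250 - 31 + 392/(-31)) - 540628) = 1/((-250 - 31 + 392*(-1/31)) - 540628) = 1/((-250 - 31 - 392/31) - 540628) = 1/(-9103/31 - 540628) = 1/(-16768571/31) = -31/16768571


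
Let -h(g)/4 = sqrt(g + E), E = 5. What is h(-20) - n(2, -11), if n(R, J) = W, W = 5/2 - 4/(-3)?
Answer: -23/6 - 4*I*sqrt(15) ≈ -3.8333 - 15.492*I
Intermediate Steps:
W = 23/6 (W = 5*(1/2) - 4*(-1/3) = 5/2 + 4/3 = 23/6 ≈ 3.8333)
n(R, J) = 23/6
h(g) = -4*sqrt(5 + g) (h(g) = -4*sqrt(g + 5) = -4*sqrt(5 + g))
h(-20) - n(2, -11) = -4*sqrt(5 - 20) - 1*23/6 = -4*I*sqrt(15) - 23/6 = -23/6 - 4*I*sqrt(15)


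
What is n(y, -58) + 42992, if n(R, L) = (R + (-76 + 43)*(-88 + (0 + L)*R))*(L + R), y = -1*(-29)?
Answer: -1651739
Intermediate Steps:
y = 29
n(R, L) = (L + R)*(2904 + R - 33*L*R) (n(R, L) = (R - 33*(-88 + L*R))*(L + R) = (R + (2904 - 33*L*R))*(L + R) = (2904 + R - 33*L*R)*(L + R) = (L + R)*(2904 + R - 33*L*R))
n(y, -58) + 42992 = (29² + 2904*(-58) + 2904*29 - 58*29 - 33*(-58)*29² - 33*29*(-58)²) + 42992 = (841 - 168432 + 84216 - 1682 - 33*(-58)*841 - 33*29*3364) + 42992 = (841 - 168432 + 84216 - 1682 + 1609674 - 3219348) + 42992 = -1694731 + 42992 = -1651739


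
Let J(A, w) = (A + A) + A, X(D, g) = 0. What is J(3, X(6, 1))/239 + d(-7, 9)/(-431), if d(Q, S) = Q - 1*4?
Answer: 6508/103009 ≈ 0.063179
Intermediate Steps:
d(Q, S) = -4 + Q (d(Q, S) = Q - 4 = -4 + Q)
J(A, w) = 3*A (J(A, w) = 2*A + A = 3*A)
J(3, X(6, 1))/239 + d(-7, 9)/(-431) = (3*3)/239 + (-4 - 7)/(-431) = 9*(1/239) - 11*(-1/431) = 9/239 + 11/431 = 6508/103009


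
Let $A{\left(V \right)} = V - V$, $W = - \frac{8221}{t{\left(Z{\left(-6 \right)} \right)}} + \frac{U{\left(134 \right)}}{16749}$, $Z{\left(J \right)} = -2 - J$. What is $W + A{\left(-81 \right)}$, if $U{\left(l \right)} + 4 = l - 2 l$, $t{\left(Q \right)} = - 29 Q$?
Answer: $\frac{45892507}{647628} \approx 70.862$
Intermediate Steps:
$U{\left(l \right)} = -4 - l$ ($U{\left(l \right)} = -4 + \left(l - 2 l\right) = -4 - l$)
$W = \frac{45892507}{647628}$ ($W = - \frac{8221}{\left(-29\right) \left(-2 - -6\right)} + \frac{-4 - 134}{16749} = - \frac{8221}{\left(-29\right) \left(-2 + 6\right)} + \left(-4 - 134\right) \frac{1}{16749} = - \frac{8221}{\left(-29\right) 4} - \frac{46}{5583} = - \frac{8221}{-116} - \frac{46}{5583} = \left(-8221\right) \left(- \frac{1}{116}\right) - \frac{46}{5583} = \frac{8221}{116} - \frac{46}{5583} = \frac{45892507}{647628} \approx 70.862$)
$A{\left(V \right)} = 0$
$W + A{\left(-81 \right)} = \frac{45892507}{647628} + 0 = \frac{45892507}{647628}$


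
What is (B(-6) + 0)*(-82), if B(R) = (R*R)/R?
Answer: 492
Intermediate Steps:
B(R) = R (B(R) = R²/R = R)
(B(-6) + 0)*(-82) = (-6 + 0)*(-82) = -6*(-82) = 492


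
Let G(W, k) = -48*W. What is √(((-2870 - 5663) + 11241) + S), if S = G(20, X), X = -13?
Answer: 2*√437 ≈ 41.809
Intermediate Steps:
S = -960 (S = -48*20 = -960)
√(((-2870 - 5663) + 11241) + S) = √(((-2870 - 5663) + 11241) - 960) = √((-8533 + 11241) - 960) = √(2708 - 960) = √1748 = 2*√437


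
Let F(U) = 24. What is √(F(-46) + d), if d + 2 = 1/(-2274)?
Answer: √113761398/2274 ≈ 4.6904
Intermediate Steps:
d = -4549/2274 (d = -2 + 1/(-2274) = -2 - 1/2274 = -4549/2274 ≈ -2.0004)
√(F(-46) + d) = √(24 - 4549/2274) = √(50027/2274) = √113761398/2274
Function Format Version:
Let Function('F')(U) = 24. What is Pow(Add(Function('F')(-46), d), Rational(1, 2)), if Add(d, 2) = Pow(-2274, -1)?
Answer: Mul(Rational(1, 2274), Pow(113761398, Rational(1, 2))) ≈ 4.6904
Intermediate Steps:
d = Rational(-4549, 2274) (d = Add(-2, Pow(-2274, -1)) = Add(-2, Rational(-1, 2274)) = Rational(-4549, 2274) ≈ -2.0004)
Pow(Add(Function('F')(-46), d), Rational(1, 2)) = Pow(Add(24, Rational(-4549, 2274)), Rational(1, 2)) = Pow(Rational(50027, 2274), Rational(1, 2)) = Mul(Rational(1, 2274), Pow(113761398, Rational(1, 2)))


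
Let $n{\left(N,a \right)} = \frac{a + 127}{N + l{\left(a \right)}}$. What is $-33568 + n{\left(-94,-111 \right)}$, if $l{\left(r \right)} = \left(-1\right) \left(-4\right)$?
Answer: $- \frac{1510568}{45} \approx -33568.0$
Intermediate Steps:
$l{\left(r \right)} = 4$
$n{\left(N,a \right)} = \frac{127 + a}{4 + N}$ ($n{\left(N,a \right)} = \frac{a + 127}{N + 4} = \frac{127 + a}{4 + N}$)
$-33568 + n{\left(-94,-111 \right)} = -33568 + \frac{127 - 111}{4 - 94} = -33568 + \frac{1}{-90} \cdot 16 = -33568 - \frac{8}{45} = - \frac{1510568}{45}$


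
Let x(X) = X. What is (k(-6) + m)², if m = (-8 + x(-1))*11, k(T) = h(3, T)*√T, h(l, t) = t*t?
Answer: 2025 - 7128*I*√6 ≈ 2025.0 - 17460.0*I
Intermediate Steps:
h(l, t) = t²
k(T) = T^(5/2) (k(T) = T²*√T = T^(5/2))
m = -99 (m = (-8 - 1)*11 = -9*11 = -99)
(k(-6) + m)² = ((-6)^(5/2) - 99)² = (36*I*√6 - 99)² = (-99 + 36*I*√6)²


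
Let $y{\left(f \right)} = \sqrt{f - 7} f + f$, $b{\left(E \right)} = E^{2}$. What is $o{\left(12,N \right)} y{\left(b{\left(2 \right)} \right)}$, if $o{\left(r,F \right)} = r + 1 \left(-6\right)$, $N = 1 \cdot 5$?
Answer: $24 + 24 i \sqrt{3} \approx 24.0 + 41.569 i$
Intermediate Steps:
$N = 5$
$o{\left(r,F \right)} = -6 + r$ ($o{\left(r,F \right)} = r - 6 = -6 + r$)
$y{\left(f \right)} = f + f \sqrt{-7 + f}$ ($y{\left(f \right)} = \sqrt{-7 + f} f + f = f \sqrt{-7 + f} + f = f + f \sqrt{-7 + f}$)
$o{\left(12,N \right)} y{\left(b{\left(2 \right)} \right)} = \left(-6 + 12\right) 2^{2} \left(1 + \sqrt{-7 + 2^{2}}\right) = 6 \cdot 4 \left(1 + \sqrt{-7 + 4}\right) = 6 \cdot 4 \left(1 + \sqrt{-3}\right) = 6 \cdot 4 \left(1 + i \sqrt{3}\right) = 6 \left(4 + 4 i \sqrt{3}\right) = 24 + 24 i \sqrt{3}$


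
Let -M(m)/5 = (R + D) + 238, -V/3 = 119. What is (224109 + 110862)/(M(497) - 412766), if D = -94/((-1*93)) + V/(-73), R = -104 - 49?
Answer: -2274118119/2805354014 ≈ -0.81063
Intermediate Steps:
V = -357 (V = -3*119 = -357)
R = -153
D = 40063/6789 (D = -94/((-1*93)) - 357/(-73) = -94/(-93) - 357*(-1/73) = -94*(-1/93) + 357/73 = 94/93 + 357/73 = 40063/6789 ≈ 5.9012)
M(m) = -3085640/6789 (M(m) = -5*((-153 + 40063/6789) + 238) = -5*(-998654/6789 + 238) = -5*617128/6789 = -3085640/6789)
(224109 + 110862)/(M(497) - 412766) = (224109 + 110862)/(-3085640/6789 - 412766) = 334971/(-2805354014/6789) = 334971*(-6789/2805354014) = -2274118119/2805354014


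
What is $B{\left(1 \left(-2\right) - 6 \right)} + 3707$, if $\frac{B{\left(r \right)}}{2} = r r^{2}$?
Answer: $2683$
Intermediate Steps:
$B{\left(r \right)} = 2 r^{3}$ ($B{\left(r \right)} = 2 r r^{2} = 2 r^{3}$)
$B{\left(1 \left(-2\right) - 6 \right)} + 3707 = 2 \left(1 \left(-2\right) - 6\right)^{3} + 3707 = 2 \left(-2 - 6\right)^{3} + 3707 = 2 \left(-8\right)^{3} + 3707 = 2 \left(-512\right) + 3707 = -1024 + 3707 = 2683$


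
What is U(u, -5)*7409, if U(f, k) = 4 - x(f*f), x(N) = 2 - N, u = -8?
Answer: 488994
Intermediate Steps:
U(f, k) = 2 + f**2 (U(f, k) = 4 - (2 - f*f) = 4 - (2 - f**2) = 4 + (-2 + f**2) = 2 + f**2)
U(u, -5)*7409 = (2 + (-8)**2)*7409 = (2 + 64)*7409 = 66*7409 = 488994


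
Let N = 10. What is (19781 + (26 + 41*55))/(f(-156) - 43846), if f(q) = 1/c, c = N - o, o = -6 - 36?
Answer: -382408/759997 ≈ -0.50317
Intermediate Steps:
o = -42
c = 52 (c = 10 - 1*(-42) = 10 + 42 = 52)
f(q) = 1/52
(19781 + (26 + 41*55))/(f(-156) - 43846) = (19781 + (26 + 41*55))/(1/52 - 43846) = (19781 + (26 + 2255))/(-2279991/52) = (19781 + 2281)*(-52/2279991) = 22062*(-52/2279991) = -382408/759997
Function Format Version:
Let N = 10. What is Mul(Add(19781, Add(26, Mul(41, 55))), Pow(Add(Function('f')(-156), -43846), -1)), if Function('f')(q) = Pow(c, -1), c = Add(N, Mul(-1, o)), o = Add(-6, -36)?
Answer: Rational(-382408, 759997) ≈ -0.50317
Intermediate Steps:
o = -42
c = 52 (c = Add(10, Mul(-1, -42)) = Add(10, 42) = 52)
Function('f')(q) = Rational(1, 52) (Function('f')(q) = Pow(52, -1) = Rational(1, 52))
Mul(Add(19781, Add(26, Mul(41, 55))), Pow(Add(Function('f')(-156), -43846), -1)) = Mul(Add(19781, Add(26, Mul(41, 55))), Pow(Add(Rational(1, 52), -43846), -1)) = Mul(Add(19781, Add(26, 2255)), Pow(Rational(-2279991, 52), -1)) = Mul(Add(19781, 2281), Rational(-52, 2279991)) = Mul(22062, Rational(-52, 2279991)) = Rational(-382408, 759997)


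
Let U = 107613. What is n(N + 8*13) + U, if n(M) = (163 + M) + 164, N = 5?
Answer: 108049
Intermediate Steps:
n(M) = 327 + M
n(N + 8*13) + U = (327 + (5 + 8*13)) + 107613 = (327 + (5 + 104)) + 107613 = (327 + 109) + 107613 = 436 + 107613 = 108049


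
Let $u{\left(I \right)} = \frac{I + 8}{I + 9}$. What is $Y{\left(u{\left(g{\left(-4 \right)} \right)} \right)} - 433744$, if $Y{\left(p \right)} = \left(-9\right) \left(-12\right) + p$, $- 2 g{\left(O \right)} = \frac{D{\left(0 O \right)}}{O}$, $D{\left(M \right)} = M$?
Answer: $- \frac{3902716}{9} \approx -4.3364 \cdot 10^{5}$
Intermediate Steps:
$g{\left(O \right)} = 0$ ($g{\left(O \right)} = - \frac{0 O \frac{1}{O}}{2} = - \frac{0 \frac{1}{O}}{2} = \left(- \frac{1}{2}\right) 0 = 0$)
$u{\left(I \right)} = \frac{8 + I}{9 + I}$
$Y{\left(p \right)} = 108 + p$
$Y{\left(u{\left(g{\left(-4 \right)} \right)} \right)} - 433744 = \left(108 + \frac{8 + 0}{9 + 0}\right) - 433744 = \left(108 + \frac{1}{9} \cdot 8\right) - 433744 = \left(108 + \frac{8}{9}\right) - 433744 = \frac{980}{9} - 433744 = - \frac{3902716}{9}$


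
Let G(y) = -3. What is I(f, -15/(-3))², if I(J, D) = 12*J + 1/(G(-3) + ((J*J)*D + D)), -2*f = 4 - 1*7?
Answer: 917764/2809 ≈ 326.72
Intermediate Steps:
f = 3/2 (f = -(4 - 1*7)/2 = -(4 - 7)/2 = -½*(-3) = 3/2 ≈ 1.5000)
I(J, D) = 1/(-3 + D + D*J²) + 12*J (I(J, D) = 12*J + 1/(-3 + ((J*J)*D + D)) = 12*J + 1/(-3 + (J²*D + D)) = 12*J + 1/(-3 + (D*J² + D)) = 12*J + 1/(-3 + (D + D*J²)) = 12*J + 1/(-3 + D + D*J²) = 1/(-3 + D + D*J²) + 12*J)
I(f, -15/(-3))² = ((1 - 36*3/2 + 12*(-15/(-3))*(3/2) + 12*(-15/(-3))*(3/2)³)/(-3 - 15/(-3) + (-15/(-3))*(3/2)²))² = ((1 - 54 + 12*(-15*(-⅓))*(3/2) + 12*(-15*(-⅓))*(27/8))/(-3 - 15*(-⅓) - 15*(-⅓)*(9/4)))² = ((1 - 54 + 12*5*(3/2) + 12*5*(27/8))/(-3 + 5 + 5*(9/4)))² = ((1 - 54 + 90 + 405/2)/(-3 + 5 + 45/4))² = ((479/2)/(53/4))² = ((4/53)*(479/2))² = (958/53)² = 917764/2809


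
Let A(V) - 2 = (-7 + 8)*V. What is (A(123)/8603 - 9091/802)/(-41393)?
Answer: 78109623/285595391158 ≈ 0.00027350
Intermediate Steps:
A(V) = 2 + V (A(V) = 2 + (-7 + 8)*V = 2 + 1*V = 2 + V)
(A(123)/8603 - 9091/802)/(-41393) = ((2 + 123)/8603 - 9091/802)/(-41393) = (125*(1/8603) - 9091*1/802)*(-1/41393) = (125/8603 - 9091/802)*(-1/41393) = -78109623/6899606*(-1/41393) = 78109623/285595391158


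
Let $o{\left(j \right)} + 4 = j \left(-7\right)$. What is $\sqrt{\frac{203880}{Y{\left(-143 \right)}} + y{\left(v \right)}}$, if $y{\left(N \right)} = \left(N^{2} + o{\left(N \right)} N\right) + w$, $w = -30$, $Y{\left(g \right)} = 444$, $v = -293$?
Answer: $\frac{3 i \sqrt{78107962}}{37} \approx 716.58 i$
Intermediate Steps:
$o{\left(j \right)} = -4 - 7 j$ ($o{\left(j \right)} = -4 + j \left(-7\right) = -4 - 7 j$)
$y{\left(N \right)} = -30 + N^{2} + N \left(-4 - 7 N\right)$ ($y{\left(N \right)} = \left(N^{2} + \left(-4 - 7 N\right) N\right) - 30 = \left(N^{2} + N \left(-4 - 7 N\right)\right) - 30 = -30 + N^{2} + N \left(-4 - 7 N\right)$)
$\sqrt{\frac{203880}{Y{\left(-143 \right)}} + y{\left(v \right)}} = \sqrt{\frac{203880}{444} - \left(30 - 85849 - 293 \left(4 + 7 \left(-293\right)\right)\right)} = \sqrt{203880 \cdot \frac{1}{444} - \left(-85819 - 293 \left(4 - 2051\right)\right)} = \sqrt{\frac{16990}{37} - \left(-85819 + 599771\right)} = \sqrt{\frac{16990}{37} - 513952} = \sqrt{- \frac{18999234}{37}} = \frac{3 i \sqrt{78107962}}{37}$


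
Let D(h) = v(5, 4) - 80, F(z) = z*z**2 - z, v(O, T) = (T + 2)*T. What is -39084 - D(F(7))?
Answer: -39028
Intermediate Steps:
v(O, T) = T*(2 + T) (v(O, T) = (2 + T)*T = T*(2 + T))
F(z) = z**3 - z
D(h) = -56 (D(h) = 4*(2 + 4) - 80 = 4*6 - 80 = 24 - 80 = -56)
-39084 - D(F(7)) = -39084 - 1*(-56) = -39084 + 56 = -39028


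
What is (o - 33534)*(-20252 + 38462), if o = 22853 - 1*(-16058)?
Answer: 97915170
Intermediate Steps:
o = 38911 (o = 22853 + 16058 = 38911)
(o - 33534)*(-20252 + 38462) = (38911 - 33534)*(-20252 + 38462) = 5377*18210 = 97915170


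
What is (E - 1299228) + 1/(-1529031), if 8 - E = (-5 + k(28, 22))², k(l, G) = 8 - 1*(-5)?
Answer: -1986645513805/1529031 ≈ -1.2993e+6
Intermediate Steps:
k(l, G) = 13 (k(l, G) = 8 + 5 = 13)
E = -56 (E = 8 - (-5 + 13)² = 8 - 1*8² = 8 - 1*64 = 8 - 64 = -56)
(E - 1299228) + 1/(-1529031) = (-56 - 1299228) + 1/(-1529031) = -1299284 - 1/1529031 = -1986645513805/1529031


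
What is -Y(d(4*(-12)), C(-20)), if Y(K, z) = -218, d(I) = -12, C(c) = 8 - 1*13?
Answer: 218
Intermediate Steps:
C(c) = -5 (C(c) = 8 - 13 = -5)
-Y(d(4*(-12)), C(-20)) = -1*(-218) = 218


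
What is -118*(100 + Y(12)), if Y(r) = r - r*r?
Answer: 3776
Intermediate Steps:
Y(r) = r - r²
-118*(100 + Y(12)) = -118*(100 + 12*(1 - 1*12)) = -118*(100 + 12*(1 - 12)) = -118*(100 + 12*(-11)) = -118*(100 - 132) = -118*(-32) = 3776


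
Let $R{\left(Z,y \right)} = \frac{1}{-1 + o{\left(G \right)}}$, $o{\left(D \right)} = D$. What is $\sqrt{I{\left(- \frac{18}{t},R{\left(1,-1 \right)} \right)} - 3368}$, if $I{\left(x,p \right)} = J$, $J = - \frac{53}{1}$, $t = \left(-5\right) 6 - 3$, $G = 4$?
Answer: $i \sqrt{3421} \approx 58.489 i$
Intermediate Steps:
$t = -33$ ($t = -30 - 3 = -33$)
$R{\left(Z,y \right)} = \frac{1}{3}$ ($R{\left(Z,y \right)} = \frac{1}{-1 + 4} = \frac{1}{3}$)
$J = -53$ ($J = \left(-53\right) 1 = -53$)
$I{\left(x,p \right)} = -53$
$\sqrt{I{\left(- \frac{18}{t},R{\left(1,-1 \right)} \right)} - 3368} = \sqrt{-53 - 3368} = \sqrt{-3421} = i \sqrt{3421}$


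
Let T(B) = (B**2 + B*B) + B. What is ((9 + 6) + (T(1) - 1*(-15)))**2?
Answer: 1089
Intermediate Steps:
T(B) = B + 2*B**2 (T(B) = (B**2 + B**2) + B = 2*B**2 + B = B + 2*B**2)
((9 + 6) + (T(1) - 1*(-15)))**2 = ((9 + 6) + (1*(1 + 2*1) - 1*(-15)))**2 = (15 + (1*(1 + 2) + 15))**2 = (15 + (1*3 + 15))**2 = (15 + (3 + 15))**2 = (15 + 18)**2 = 33**2 = 1089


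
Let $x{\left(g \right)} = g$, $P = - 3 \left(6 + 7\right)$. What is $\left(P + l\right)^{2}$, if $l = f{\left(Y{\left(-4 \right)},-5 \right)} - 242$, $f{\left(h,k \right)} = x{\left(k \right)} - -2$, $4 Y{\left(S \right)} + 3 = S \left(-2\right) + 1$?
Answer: $80656$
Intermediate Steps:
$P = -39$ ($P = \left(-3\right) 13 = -39$)
$Y{\left(S \right)} = - \frac{1}{2} - \frac{S}{2}$ ($Y{\left(S \right)} = - \frac{3}{4} + \frac{S \left(-2\right) + 1}{4} = - \frac{3}{4} + \frac{- 2 S + 1}{4} = - \frac{3}{4} + \frac{1 - 2 S}{4} = - \frac{3}{4} - \left(- \frac{1}{4} + \frac{S}{2}\right) = - \frac{1}{2} - \frac{S}{2}$)
$f{\left(h,k \right)} = 2 + k$ ($f{\left(h,k \right)} = k - -2 = k + 2 = 2 + k$)
$l = -245$ ($l = \left(2 - 5\right) - 242 = -3 - 242 = -245$)
$\left(P + l\right)^{2} = \left(-39 - 245\right)^{2} = \left(-284\right)^{2} = 80656$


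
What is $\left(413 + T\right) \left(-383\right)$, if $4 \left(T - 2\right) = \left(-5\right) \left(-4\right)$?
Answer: $-160860$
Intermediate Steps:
$T = 7$ ($T = 2 + \frac{\left(-5\right) \left(-4\right)}{4} = 2 + \frac{1}{4} \cdot 20 = 2 + 5 = 7$)
$\left(413 + T\right) \left(-383\right) = \left(413 + 7\right) \left(-383\right) = 420 \left(-383\right) = -160860$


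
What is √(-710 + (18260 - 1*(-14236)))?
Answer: √31786 ≈ 178.29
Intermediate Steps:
√(-710 + (18260 - 1*(-14236))) = √(-710 + (18260 + 14236)) = √(-710 + 32496) = √31786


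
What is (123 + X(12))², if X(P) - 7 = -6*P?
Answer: 3364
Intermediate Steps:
X(P) = 7 - 6*P
(123 + X(12))² = (123 + (7 - 6*12))² = (123 + (7 - 72))² = (123 - 65)² = 58² = 3364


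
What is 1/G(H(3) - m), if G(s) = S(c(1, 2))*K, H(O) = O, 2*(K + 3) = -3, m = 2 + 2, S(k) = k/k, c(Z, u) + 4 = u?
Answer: -2/9 ≈ -0.22222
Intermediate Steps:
c(Z, u) = -4 + u
S(k) = 1
m = 4
K = -9/2 (K = -3 + (½)*(-3) = -3 - 3/2 = -9/2 ≈ -4.5000)
G(s) = -9/2 (G(s) = 1*(-9/2) = -9/2)
1/G(H(3) - m) = 1/(-9/2) = -2/9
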